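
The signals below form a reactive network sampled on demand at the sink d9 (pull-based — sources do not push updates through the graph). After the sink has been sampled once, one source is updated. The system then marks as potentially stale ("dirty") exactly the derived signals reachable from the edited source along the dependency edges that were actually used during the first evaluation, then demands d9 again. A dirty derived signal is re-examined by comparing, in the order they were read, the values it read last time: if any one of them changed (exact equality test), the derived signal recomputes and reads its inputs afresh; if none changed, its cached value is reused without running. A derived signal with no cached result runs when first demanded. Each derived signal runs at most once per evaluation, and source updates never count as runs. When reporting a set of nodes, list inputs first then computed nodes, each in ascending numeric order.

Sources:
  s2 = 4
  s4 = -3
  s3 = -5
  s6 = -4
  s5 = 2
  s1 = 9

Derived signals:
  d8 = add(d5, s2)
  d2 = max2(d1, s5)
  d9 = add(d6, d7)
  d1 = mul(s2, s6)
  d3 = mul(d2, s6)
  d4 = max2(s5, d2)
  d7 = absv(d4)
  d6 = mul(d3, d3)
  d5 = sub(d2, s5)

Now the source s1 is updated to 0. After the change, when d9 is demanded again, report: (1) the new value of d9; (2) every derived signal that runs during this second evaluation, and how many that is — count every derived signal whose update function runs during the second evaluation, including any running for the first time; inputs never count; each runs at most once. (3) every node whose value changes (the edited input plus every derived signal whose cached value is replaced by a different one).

Initial pass — values computed on the first demand:
  d1 = mul(4, -4) = -16
  d2 = max2(-16, 2) = 2
  d3 = mul(2, -4) = -8
  d4 = max2(2, 2) = 2
  d6 = mul(-8, -8) = 64
  d7 = absv(2) = 2
  d9 = add(64, 2) = 66

Second demand — change propagation:
  no demanded computation ever read s1, so the edit dirties nothing and nothing runs.

The important point: nothing the output needs ever reads s1, so the edit is invisible to it.

d9 now evaluates to 66.
Run set: none (0 run).
Changed values: s1.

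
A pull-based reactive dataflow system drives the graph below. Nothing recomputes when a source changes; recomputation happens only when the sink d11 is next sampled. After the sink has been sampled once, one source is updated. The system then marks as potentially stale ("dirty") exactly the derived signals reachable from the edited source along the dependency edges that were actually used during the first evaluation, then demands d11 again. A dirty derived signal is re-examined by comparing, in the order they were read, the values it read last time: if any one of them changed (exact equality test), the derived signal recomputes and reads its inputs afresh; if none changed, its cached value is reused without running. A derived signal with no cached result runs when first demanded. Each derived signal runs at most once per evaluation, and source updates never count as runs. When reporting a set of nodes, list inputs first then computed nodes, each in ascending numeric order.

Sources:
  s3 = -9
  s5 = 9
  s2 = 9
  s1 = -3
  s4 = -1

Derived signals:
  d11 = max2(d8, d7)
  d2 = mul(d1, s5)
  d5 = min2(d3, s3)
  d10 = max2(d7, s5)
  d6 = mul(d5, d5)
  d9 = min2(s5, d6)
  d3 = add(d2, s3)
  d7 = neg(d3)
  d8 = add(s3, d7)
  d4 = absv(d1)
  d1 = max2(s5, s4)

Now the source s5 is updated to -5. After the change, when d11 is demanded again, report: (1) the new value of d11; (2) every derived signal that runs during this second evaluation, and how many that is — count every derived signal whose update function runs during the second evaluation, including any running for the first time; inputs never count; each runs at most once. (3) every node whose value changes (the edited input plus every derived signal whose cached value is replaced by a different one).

New value of d11: 4.
Derived signals that run: d1, d2, d3, d7, d8, d11 — 6 in total.
Values that change: s5, d1, d2, d3, d7, d8, d11.

First evaluation (everything demanded from the output):
  d1 = max2(9, -1) = 9
  d2 = mul(9, 9) = 81
  d3 = add(81, -9) = 72
  d7 = neg(72) = -72
  d8 = add(-9, -72) = -81
  d11 = max2(-81, -72) = -72

Propagation after the edit:
  d1: runs — s5 9->-5; result -1.
  d2: runs — d1 9->-1; s5 9->-5; result 5.
  d3: runs — d2 81->5; result -4.
  d7: runs — d3 72->-4; result 4.
  d8: runs — d7 -72->4; result -5.
  d11: runs — d8 -81->-5; d7 -72->4; result 4.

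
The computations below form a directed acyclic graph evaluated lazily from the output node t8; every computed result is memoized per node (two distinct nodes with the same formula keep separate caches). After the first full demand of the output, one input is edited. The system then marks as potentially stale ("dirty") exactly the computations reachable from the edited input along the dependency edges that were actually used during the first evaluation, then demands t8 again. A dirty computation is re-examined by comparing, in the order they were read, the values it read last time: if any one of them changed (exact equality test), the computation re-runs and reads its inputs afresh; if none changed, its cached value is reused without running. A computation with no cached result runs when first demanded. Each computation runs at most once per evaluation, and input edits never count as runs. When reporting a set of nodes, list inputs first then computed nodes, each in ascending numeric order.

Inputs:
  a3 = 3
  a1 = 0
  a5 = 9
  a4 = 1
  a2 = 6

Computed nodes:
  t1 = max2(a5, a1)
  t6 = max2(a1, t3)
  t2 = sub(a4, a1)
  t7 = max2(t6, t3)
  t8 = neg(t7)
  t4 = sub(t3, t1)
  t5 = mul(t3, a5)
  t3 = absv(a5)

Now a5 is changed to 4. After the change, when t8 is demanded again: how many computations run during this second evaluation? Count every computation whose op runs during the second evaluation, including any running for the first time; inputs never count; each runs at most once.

4 computations run: t3, t6, t7, t8.

First demand of the output computes:
  t3 = absv(9) = 9
  t6 = max2(0, 9) = 9
  t7 = max2(9, 9) = 9
  t8 = neg(9) = -9

After the edit, cleaning proceeds:
  t3: a read changed (a5 9->4) — executes, giving 4.
  t6: a read changed (t3 9->4) — executes, giving 4.
  t7: a read changed (t6 9->4; t3 9->4) — executes, giving 4.
  t8: a read changed (t7 9->4) — executes, giving -4.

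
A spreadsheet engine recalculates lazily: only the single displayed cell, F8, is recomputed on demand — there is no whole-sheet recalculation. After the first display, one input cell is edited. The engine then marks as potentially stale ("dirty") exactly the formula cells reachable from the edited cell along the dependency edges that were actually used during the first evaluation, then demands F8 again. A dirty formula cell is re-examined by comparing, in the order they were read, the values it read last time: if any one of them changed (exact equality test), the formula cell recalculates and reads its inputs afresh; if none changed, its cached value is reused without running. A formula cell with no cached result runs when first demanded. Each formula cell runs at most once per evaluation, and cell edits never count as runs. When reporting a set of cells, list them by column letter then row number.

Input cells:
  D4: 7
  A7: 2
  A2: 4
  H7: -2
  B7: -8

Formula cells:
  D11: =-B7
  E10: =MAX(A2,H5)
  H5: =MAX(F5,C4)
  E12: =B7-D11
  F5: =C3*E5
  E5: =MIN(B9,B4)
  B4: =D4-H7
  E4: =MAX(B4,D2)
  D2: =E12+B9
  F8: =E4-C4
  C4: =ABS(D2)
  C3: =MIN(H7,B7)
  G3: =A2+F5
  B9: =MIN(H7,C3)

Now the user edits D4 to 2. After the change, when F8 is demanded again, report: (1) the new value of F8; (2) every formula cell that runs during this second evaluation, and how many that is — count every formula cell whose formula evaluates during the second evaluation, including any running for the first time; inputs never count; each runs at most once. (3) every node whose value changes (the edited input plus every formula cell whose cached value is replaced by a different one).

New value of F8: -20.
Formula cells that run: B4, E4, F8 — 3 in total.
Values that change: B4, D4, E4, F8.

First evaluation (everything demanded from the output):
  B4 = 7 - -2 = 9
  C3 = MIN(-2, -8) = -8
  B9 = MIN(-2, -8) = -8
  D11 = -(-8) = 8
  E12 = -8 - 8 = -16
  D2 = -16 + -8 = -24
  C4 = ABS(-24) = 24
  E4 = MAX(9, -24) = 9
  F8 = 9 - 24 = -15

Propagation after the edit:
  B4: runs — D4 7->2; result 4.
  E4: runs — B4 9->4; result 4.
  F8: runs — E4 9->4; result -20.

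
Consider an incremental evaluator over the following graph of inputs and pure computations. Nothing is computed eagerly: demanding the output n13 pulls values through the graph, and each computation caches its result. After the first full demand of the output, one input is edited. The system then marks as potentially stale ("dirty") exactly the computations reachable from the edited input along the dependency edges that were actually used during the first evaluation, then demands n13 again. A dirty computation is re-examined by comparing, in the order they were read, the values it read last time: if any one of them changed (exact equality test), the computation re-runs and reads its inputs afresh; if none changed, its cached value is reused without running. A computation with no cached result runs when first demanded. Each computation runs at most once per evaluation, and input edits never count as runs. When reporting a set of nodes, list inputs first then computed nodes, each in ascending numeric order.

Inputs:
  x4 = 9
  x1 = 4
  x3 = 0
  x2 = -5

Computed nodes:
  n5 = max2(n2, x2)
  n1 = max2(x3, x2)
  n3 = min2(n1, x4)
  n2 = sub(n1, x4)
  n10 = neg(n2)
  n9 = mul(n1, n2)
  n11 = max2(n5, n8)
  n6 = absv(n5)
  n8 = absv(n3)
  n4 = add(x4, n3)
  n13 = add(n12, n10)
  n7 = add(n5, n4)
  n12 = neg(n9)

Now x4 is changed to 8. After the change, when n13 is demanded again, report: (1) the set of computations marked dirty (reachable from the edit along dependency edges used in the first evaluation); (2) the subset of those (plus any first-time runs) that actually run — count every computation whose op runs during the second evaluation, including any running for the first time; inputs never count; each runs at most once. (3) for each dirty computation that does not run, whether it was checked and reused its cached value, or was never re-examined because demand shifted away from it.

Initial pass — values computed on the first demand:
  n1 = max2(0, -5) = 0
  n2 = sub(0, 9) = -9
  n9 = mul(0, -9) = 0
  n10 = neg(-9) = 9
  n12 = neg(0) = 0
  n13 = add(0, 9) = 9

Second demand — change propagation:
  n2: re-runs because x4 9->8; new result -8.
  n9: re-runs because n2 -9->-8; new result 0 (unchanged).
  n10: re-runs because n2 -9->-8; new result 8.
  n12: re-examined; everything it read last time is the same (n9 unchanged) — cache 0 kept, no run.
  n13: re-runs because n10 9->8; new result 8.

The important point: at n12 every value read last time is unchanged, so the dirty flag clears without a run.

Dirty set: n2, n9, n10, n12, n13.
Run set: n2, n9, n10, n13 (4 run).
Re-examined without running (cache reused): n12.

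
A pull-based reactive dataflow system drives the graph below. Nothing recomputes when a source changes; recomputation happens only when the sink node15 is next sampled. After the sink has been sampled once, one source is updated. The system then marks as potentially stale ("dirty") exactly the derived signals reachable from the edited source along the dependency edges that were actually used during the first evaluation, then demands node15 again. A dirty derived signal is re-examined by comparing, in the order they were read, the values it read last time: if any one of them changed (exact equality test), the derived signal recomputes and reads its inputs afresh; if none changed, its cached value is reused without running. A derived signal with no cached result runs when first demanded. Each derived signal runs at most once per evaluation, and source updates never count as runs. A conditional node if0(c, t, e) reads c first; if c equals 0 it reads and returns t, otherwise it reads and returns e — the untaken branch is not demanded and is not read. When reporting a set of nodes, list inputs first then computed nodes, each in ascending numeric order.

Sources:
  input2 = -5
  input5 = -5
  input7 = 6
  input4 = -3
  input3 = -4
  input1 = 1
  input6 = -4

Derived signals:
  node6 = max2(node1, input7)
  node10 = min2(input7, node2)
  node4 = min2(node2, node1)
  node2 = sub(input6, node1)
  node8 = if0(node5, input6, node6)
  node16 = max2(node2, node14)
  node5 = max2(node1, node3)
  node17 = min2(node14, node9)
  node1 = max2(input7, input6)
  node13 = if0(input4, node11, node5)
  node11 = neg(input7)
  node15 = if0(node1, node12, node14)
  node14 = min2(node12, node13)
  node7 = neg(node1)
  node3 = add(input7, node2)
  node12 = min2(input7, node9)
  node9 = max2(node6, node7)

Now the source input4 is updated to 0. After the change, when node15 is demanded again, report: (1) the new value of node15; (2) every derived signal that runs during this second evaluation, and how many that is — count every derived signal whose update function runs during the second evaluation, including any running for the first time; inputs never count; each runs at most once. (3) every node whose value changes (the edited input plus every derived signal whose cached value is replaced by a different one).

New value of node15: -6.
Derived signals that run: node11, node13, node14, node15 — 4 in total.
Values that change: input4, node13, node14, node15.
Key observation: a condition flipped, so demand reaches new nodes — node11 runs for the first time.

First evaluation (everything demanded from the output):
  node1 = max2(6, -4) = 6
  node2 = sub(-4, 6) = -10
  node3 = add(6, -10) = -4
  node5 = max2(6, -4) = 6
  node6 = max2(6, 6) = 6
  node7 = neg(6) = -6
  node9 = max2(6, -6) = 6
  node12 = min2(6, 6) = 6
  node13 = if0(input4=-3 -> else branch node5) = 6
  node14 = min2(6, 6) = 6
  node15 = if0(node1=6 -> else branch node14) = 6

Propagation after the edit:
  node11: demanded for the first time — runs, produces -6.
  node13: runs — input4 -3->0; result -6.
  node14: runs — node13 6->-6; result -6.
  node15: runs — node14 6->-6; result -6.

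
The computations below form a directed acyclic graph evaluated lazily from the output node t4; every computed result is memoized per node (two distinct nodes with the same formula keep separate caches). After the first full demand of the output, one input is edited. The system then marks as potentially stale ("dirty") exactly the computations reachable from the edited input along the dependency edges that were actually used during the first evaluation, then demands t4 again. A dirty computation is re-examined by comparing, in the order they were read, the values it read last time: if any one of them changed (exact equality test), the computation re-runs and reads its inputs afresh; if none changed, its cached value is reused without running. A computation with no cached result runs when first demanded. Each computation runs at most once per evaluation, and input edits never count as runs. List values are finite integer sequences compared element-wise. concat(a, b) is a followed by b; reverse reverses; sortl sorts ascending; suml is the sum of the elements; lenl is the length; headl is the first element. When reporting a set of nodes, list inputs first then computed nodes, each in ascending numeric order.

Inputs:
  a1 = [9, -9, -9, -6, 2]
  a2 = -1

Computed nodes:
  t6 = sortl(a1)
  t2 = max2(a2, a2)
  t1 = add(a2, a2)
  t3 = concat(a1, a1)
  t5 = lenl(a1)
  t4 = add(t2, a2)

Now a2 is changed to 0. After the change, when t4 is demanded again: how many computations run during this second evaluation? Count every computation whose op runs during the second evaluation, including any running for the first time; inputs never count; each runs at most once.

First demand of the output computes:
  t2 = max2(-1, -1) = -1
  t4 = add(-1, -1) = -2

After the edit, cleaning proceeds:
  t2: a read changed (a2 -1->0; a2 -1->0) — executes, giving 0.
  t4: a read changed (t2 -1->0; a2 -1->0) — executes, giving 0.

2 computations run: t2, t4.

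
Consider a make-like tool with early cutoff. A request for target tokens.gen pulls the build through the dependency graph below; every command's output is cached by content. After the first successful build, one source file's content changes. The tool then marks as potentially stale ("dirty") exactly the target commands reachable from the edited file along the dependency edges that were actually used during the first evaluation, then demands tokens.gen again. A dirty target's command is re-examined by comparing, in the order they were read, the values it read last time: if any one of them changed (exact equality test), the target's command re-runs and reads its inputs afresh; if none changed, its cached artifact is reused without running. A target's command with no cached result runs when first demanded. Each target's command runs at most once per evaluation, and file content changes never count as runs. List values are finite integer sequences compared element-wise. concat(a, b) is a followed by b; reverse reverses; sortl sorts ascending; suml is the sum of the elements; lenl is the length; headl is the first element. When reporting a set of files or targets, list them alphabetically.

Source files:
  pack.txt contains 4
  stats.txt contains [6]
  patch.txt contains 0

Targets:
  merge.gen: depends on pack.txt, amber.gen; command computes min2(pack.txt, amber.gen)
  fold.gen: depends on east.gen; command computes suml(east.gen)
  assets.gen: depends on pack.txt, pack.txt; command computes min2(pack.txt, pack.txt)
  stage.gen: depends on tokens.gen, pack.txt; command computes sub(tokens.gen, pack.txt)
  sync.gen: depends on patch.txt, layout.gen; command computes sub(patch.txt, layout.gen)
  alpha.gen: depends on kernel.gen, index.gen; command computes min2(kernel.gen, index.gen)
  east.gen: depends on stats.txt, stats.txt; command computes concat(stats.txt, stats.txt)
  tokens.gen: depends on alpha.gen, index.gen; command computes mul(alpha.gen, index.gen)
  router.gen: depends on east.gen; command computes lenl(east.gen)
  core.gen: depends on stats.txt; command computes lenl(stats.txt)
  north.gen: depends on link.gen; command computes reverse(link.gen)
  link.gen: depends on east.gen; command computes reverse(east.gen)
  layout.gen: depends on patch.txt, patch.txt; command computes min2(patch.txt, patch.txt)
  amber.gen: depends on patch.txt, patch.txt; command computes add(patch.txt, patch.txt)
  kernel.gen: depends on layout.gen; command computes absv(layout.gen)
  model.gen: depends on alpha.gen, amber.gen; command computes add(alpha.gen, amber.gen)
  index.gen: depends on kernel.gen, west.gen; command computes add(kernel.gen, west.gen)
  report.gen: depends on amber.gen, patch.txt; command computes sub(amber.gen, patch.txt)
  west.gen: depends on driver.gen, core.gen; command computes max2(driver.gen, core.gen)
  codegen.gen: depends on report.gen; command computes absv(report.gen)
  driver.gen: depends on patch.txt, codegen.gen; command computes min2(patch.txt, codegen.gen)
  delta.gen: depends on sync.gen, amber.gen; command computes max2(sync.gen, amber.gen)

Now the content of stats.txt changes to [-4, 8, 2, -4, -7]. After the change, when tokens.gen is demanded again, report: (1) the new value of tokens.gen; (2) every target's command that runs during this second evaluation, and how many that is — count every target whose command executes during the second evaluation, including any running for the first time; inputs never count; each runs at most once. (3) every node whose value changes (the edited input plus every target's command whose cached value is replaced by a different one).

First demand of the output computes:
  amber.gen = add(0, 0) = 0
  core.gen = lenl([6]) = 1
  layout.gen = min2(0, 0) = 0
  kernel.gen = absv(0) = 0
  report.gen = sub(0, 0) = 0
  codegen.gen = absv(0) = 0
  driver.gen = min2(0, 0) = 0
  west.gen = max2(0, 1) = 1
  index.gen = add(0, 1) = 1
  alpha.gen = min2(0, 1) = 0
  tokens.gen = mul(0, 1) = 0

After the edit, cleaning proceeds:
  core.gen: a read changed (stats.txt [6]->[-4, 8, 2, -4, -7]) — executes, giving 5.
  west.gen: a read changed (core.gen 1->5) — executes, giving 5.
  index.gen: a read changed (west.gen 1->5) — executes, giving 5.
  alpha.gen: a read changed (index.gen 1->5) — executes, giving 0 — identical to its old value.
  tokens.gen: a read changed (index.gen 1->5) — executes, giving 0 — identical to its old value.

Demanding tokens.gen again yields 0.
5 target commands run: alpha.gen, core.gen, index.gen, tokens.gen, west.gen.
The nodes whose values change: core.gen, index.gen, stats.txt, west.gen.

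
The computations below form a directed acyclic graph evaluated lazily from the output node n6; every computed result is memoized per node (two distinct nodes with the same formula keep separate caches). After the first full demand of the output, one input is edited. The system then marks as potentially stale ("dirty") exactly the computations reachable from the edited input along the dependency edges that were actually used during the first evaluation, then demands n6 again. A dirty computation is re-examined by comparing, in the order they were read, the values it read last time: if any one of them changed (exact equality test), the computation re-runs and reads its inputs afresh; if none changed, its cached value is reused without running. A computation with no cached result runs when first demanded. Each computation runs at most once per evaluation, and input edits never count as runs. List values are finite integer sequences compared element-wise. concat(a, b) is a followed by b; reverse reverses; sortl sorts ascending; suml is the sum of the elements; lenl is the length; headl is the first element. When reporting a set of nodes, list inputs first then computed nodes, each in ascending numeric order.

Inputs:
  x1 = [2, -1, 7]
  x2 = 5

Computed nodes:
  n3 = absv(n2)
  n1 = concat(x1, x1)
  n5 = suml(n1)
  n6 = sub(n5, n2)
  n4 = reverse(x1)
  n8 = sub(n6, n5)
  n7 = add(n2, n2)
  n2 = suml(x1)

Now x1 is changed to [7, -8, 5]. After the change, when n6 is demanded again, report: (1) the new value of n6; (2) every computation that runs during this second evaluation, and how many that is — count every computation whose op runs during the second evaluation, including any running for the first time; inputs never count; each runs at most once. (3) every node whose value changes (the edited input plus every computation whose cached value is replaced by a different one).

Demanding n6 again yields 4.
4 computations run: n1, n2, n5, n6.
The nodes whose values change: x1, n1, n2, n5, n6.

First demand of the output computes:
  n1 = concat([2, -1, 7], [2, -1, 7]) = [2, -1, 7, 2, -1, 7]
  n2 = suml([2, -1, 7]) = 8
  n5 = suml([2, -1, 7, 2, -1, 7]) = 16
  n6 = sub(16, 8) = 8

After the edit, cleaning proceeds:
  n1: a read changed (x1 [2, -1, 7]->[7, -8, 5]; x1 [2, -1, 7]->[7, -8, 5]) — executes, giving [7, -8, 5, 7, -8, 5].
  n2: a read changed (x1 [2, -1, 7]->[7, -8, 5]) — executes, giving 4.
  n5: a read changed (n1 [2, -1, 7, 2, -1, 7]->[7, -8, 5, 7, -8, 5]) — executes, giving 8.
  n6: a read changed (n5 16->8; n2 8->4) — executes, giving 4.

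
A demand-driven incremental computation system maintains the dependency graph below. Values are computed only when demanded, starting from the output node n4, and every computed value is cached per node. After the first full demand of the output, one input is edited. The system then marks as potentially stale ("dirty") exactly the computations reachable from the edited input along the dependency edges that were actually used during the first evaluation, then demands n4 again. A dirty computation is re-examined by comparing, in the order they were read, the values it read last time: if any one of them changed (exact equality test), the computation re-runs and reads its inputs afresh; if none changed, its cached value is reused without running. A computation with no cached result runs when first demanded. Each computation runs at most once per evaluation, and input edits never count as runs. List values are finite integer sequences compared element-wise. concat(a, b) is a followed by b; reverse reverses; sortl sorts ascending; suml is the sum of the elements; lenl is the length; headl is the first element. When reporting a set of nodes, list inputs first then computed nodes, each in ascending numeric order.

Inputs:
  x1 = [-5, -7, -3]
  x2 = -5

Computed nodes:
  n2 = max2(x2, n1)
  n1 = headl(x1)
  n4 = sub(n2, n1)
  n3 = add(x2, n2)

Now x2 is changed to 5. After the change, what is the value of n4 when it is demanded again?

First evaluation (everything demanded from the output):
  n1 = headl([-5, -7, -3]) = -5
  n2 = max2(-5, -5) = -5
  n4 = sub(-5, -5) = 0

Propagation after the edit:
  n2: runs — x2 -5->5; result 5.
  n4: runs — n2 -5->5; result 10.

New value of n4: 10.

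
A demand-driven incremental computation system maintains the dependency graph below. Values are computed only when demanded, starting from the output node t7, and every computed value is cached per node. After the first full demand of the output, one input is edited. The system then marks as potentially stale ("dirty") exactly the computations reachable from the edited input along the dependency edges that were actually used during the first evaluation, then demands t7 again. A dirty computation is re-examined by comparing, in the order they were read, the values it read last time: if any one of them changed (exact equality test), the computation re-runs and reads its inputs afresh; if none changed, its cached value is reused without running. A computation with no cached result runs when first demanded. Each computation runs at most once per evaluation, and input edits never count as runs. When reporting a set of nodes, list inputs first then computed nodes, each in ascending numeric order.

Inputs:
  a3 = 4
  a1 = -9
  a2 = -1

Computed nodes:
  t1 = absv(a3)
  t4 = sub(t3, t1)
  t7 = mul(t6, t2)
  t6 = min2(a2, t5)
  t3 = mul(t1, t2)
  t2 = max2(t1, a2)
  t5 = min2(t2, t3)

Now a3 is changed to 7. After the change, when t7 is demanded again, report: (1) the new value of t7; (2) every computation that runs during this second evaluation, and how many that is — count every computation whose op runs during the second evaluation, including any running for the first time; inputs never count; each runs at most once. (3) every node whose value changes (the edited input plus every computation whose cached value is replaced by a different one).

First evaluation (everything demanded from the output):
  t1 = absv(4) = 4
  t2 = max2(4, -1) = 4
  t3 = mul(4, 4) = 16
  t5 = min2(4, 16) = 4
  t6 = min2(-1, 4) = -1
  t7 = mul(-1, 4) = -4

Propagation after the edit:
  t1: runs — a3 4->7; result 7.
  t2: runs — t1 4->7; result 7.
  t3: runs — t1 4->7; t2 4->7; result 49.
  t5: runs — t2 4->7; t3 16->49; result 7.
  t6: runs — t5 4->7; result -1 (same value as before).
  t7: runs — t2 4->7; result -7.

New value of t7: -7.
Computations that run: t1, t2, t3, t5, t6, t7 — 6 in total.
Values that change: a3, t1, t2, t3, t5, t7.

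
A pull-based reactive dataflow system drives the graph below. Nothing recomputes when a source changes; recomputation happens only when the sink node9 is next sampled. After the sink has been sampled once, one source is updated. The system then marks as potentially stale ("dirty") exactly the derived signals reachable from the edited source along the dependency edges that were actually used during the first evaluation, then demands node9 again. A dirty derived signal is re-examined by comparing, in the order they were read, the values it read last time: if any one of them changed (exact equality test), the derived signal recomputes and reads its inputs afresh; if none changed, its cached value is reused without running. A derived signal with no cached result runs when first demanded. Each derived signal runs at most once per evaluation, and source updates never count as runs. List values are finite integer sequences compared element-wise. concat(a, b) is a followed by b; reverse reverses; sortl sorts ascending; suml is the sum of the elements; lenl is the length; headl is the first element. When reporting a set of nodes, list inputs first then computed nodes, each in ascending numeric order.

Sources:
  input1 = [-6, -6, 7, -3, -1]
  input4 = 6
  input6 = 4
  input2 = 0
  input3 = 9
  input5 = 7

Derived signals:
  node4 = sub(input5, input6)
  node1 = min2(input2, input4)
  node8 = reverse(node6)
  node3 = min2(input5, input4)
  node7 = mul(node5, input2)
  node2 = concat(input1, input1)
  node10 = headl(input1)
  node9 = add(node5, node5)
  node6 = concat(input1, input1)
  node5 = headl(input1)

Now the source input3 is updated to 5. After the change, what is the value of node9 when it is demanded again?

First evaluation (everything demanded from the output):
  node5 = headl([-6, -6, 7, -3, -1]) = -6
  node9 = add(-6, -6) = -12

Propagation after the edit:
  input3 feeds no computation that the output demands — nothing is marked dirty and nothing runs.

Key observation: input3 is never demanded by the output, so the edit triggers no recomputation at all.

New value of node9: -12.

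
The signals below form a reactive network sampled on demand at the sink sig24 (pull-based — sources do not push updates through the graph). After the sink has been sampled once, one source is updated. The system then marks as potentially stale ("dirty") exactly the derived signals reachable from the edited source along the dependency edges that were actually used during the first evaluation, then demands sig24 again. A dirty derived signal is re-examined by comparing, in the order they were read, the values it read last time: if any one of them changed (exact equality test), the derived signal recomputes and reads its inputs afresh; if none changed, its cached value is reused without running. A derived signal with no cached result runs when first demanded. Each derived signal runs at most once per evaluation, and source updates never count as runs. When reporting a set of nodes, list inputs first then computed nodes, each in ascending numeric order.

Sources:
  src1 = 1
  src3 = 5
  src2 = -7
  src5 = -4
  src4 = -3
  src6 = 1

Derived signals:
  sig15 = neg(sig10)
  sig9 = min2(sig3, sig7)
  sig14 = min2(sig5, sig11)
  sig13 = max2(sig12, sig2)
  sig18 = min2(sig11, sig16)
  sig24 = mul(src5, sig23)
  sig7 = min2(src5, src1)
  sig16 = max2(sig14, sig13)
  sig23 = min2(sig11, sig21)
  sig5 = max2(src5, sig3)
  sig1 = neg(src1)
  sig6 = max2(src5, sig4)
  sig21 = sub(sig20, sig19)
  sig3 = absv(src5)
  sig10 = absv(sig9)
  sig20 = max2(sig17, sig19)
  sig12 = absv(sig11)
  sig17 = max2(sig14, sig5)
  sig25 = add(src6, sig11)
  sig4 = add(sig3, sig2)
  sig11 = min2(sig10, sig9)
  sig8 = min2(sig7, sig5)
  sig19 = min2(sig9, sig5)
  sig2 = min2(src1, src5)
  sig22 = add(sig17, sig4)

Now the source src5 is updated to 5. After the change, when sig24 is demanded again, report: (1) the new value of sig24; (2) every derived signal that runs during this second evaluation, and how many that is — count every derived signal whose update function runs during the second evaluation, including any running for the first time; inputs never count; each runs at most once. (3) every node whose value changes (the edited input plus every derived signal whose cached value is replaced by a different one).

Initial pass — values computed on the first demand:
  sig3 = absv(-4) = 4
  sig5 = max2(-4, 4) = 4
  sig7 = min2(-4, 1) = -4
  sig9 = min2(4, -4) = -4
  sig10 = absv(-4) = 4
  sig11 = min2(4, -4) = -4
  sig14 = min2(4, -4) = -4
  sig17 = max2(-4, 4) = 4
  sig19 = min2(-4, 4) = -4
  sig20 = max2(4, -4) = 4
  sig21 = sub(4, -4) = 8
  sig23 = min2(-4, 8) = -4
  sig24 = mul(-4, -4) = 16

Second demand — change propagation:
  sig3: re-runs because src5 -4->5; new result 5.
  sig5: re-runs because src5 -4->5; sig3 4->5; new result 5.
  sig7: re-runs because src5 -4->5; new result 1.
  sig9: re-runs because sig3 4->5; sig7 -4->1; new result 1.
  sig10: re-runs because sig9 -4->1; new result 1.
  sig11: re-runs because sig10 4->1; sig9 -4->1; new result 1.
  sig14: re-runs because sig5 4->5; sig11 -4->1; new result 1.
  sig17: re-runs because sig14 -4->1; sig5 4->5; new result 5.
  sig19: re-runs because sig9 -4->1; sig5 4->5; new result 1.
  sig20: re-runs because sig17 4->5; sig19 -4->1; new result 5.
  sig21: re-runs because sig20 4->5; sig19 -4->1; new result 4.
  sig23: re-runs because sig11 -4->1; sig21 8->4; new result 1.
  sig24: re-runs because src5 -4->5; sig23 -4->1; new result 5.

sig24 now evaluates to 5.
Run set: sig3, sig5, sig7, sig9, sig10, sig11, sig14, sig17, sig19, sig20, sig21, sig23, sig24 (13 run).
Changed values: src5, sig3, sig5, sig7, sig9, sig10, sig11, sig14, sig17, sig19, sig20, sig21, sig23, sig24.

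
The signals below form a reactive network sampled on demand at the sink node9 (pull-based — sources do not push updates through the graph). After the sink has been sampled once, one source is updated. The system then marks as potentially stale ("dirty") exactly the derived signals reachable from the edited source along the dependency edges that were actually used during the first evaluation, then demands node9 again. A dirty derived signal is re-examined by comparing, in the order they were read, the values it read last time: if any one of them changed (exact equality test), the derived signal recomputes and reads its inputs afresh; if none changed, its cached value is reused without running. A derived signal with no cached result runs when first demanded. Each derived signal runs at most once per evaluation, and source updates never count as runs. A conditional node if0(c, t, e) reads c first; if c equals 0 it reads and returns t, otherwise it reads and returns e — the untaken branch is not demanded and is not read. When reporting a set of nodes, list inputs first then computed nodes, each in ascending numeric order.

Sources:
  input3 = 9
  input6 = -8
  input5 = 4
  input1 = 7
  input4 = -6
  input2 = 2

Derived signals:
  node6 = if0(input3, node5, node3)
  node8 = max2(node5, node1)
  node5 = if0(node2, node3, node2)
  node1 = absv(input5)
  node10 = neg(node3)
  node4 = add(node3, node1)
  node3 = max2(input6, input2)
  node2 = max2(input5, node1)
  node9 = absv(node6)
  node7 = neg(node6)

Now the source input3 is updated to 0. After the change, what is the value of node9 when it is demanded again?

Initial pass — values computed on the first demand:
  node3 = max2(-8, 2) = 2
  node6 = if0(input3=9 -> else branch node3) = 2
  node9 = absv(2) = 2

Second demand — change propagation:
  node1: newly demanded (no cache) — executes and yields 4.
  node2: newly demanded (no cache) — executes and yields 4.
  node5: newly demanded (no cache) — executes and yields 4.
  node6: re-runs because input3 9->0; new result 4.
  node9: re-runs because node6 2->4; new result 4.

The important point: the flipped condition pulls in fresh nodes; node1, node2, node5 run for the first time.

node9 now evaluates to 4.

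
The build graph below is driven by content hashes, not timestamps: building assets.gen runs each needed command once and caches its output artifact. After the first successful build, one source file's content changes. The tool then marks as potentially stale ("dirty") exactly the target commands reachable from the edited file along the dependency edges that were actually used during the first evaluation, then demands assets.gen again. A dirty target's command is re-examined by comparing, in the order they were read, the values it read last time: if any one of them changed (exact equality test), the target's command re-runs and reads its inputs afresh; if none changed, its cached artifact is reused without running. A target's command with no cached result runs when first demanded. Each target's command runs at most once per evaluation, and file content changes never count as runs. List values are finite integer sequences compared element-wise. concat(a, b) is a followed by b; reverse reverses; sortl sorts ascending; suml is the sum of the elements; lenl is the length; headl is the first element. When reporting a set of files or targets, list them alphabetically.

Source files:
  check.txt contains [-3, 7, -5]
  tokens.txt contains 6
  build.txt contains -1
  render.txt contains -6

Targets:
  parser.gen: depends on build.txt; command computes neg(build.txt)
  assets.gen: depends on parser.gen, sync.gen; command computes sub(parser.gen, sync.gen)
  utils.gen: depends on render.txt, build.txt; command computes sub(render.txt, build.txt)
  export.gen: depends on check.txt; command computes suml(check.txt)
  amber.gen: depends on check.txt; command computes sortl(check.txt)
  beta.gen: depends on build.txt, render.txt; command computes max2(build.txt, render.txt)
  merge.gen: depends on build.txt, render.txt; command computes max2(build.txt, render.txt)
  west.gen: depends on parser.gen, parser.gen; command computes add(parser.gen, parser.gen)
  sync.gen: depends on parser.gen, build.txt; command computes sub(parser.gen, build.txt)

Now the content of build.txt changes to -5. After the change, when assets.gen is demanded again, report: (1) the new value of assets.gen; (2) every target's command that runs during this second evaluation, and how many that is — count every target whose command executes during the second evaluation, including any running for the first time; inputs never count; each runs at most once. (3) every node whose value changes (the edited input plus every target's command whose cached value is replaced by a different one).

Initial pass — values computed on the first demand:
  parser.gen = neg(-1) = 1
  sync.gen = sub(1, -1) = 2
  assets.gen = sub(1, 2) = -1

Second demand — change propagation:
  parser.gen: re-runs because build.txt -1->-5; new result 5.
  sync.gen: re-runs because parser.gen 1->5; build.txt -1->-5; new result 10.
  assets.gen: re-runs because parser.gen 1->5; sync.gen 2->10; new result -5.

assets.gen now evaluates to -5.
Run set: assets.gen, parser.gen, sync.gen (3 run).
Changed values: assets.gen, build.txt, parser.gen, sync.gen.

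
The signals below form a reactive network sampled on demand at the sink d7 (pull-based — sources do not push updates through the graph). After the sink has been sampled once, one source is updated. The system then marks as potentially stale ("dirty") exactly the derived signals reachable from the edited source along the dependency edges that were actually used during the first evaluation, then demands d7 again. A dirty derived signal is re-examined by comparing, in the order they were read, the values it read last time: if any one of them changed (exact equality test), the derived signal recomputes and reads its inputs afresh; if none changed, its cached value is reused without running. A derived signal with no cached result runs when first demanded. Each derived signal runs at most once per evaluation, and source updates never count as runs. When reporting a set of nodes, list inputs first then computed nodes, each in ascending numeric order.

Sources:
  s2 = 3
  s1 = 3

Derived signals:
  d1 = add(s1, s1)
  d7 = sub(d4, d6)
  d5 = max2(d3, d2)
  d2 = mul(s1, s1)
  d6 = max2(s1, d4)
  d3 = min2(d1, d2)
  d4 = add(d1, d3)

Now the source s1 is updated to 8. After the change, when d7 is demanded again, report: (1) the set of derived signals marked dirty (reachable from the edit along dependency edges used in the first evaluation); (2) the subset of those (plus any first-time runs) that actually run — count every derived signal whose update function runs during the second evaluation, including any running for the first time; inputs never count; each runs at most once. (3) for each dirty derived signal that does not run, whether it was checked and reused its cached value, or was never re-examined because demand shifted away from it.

Dirty set: d1, d2, d3, d4, d6, d7.
Run set: d1, d2, d3, d4, d6, d7 (6 run).
All dirty derived signals ended up running.

Initial pass — values computed on the first demand:
  d1 = add(3, 3) = 6
  d2 = mul(3, 3) = 9
  d3 = min2(6, 9) = 6
  d4 = add(6, 6) = 12
  d6 = max2(3, 12) = 12
  d7 = sub(12, 12) = 0

Second demand — change propagation:
  d1: re-runs because s1 3->8; s1 3->8; new result 16.
  d2: re-runs because s1 3->8; s1 3->8; new result 64.
  d3: re-runs because d1 6->16; d2 9->64; new result 16.
  d4: re-runs because d1 6->16; d3 6->16; new result 32.
  d6: re-runs because s1 3->8; d4 12->32; new result 32.
  d7: re-runs because d4 12->32; d6 12->32; new result 0 (unchanged).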